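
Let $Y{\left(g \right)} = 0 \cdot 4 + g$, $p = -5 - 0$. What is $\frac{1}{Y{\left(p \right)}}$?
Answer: $- \frac{1}{5} \approx -0.2$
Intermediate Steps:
$p = -5$ ($p = -5 + 0 = -5$)
$Y{\left(g \right)} = g$ ($Y{\left(g \right)} = 0 + g = g$)
$\frac{1}{Y{\left(p \right)}} = \frac{1}{-5} = - \frac{1}{5}$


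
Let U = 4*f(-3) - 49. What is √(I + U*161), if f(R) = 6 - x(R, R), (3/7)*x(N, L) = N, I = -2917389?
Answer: 23*I*√5514 ≈ 1707.9*I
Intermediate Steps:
x(N, L) = 7*N/3
f(R) = 6 - 7*R/3
U = 3 (U = 4*(6 - 7/3*(-3)) - 49 = 4*(6 + 7) - 49 = 4*13 - 49 = 52 - 49 = 3)
√(I + U*161) = √(-2917389 + 3*161) = √(-2917389 + 483) = √(-2916906) = 23*I*√5514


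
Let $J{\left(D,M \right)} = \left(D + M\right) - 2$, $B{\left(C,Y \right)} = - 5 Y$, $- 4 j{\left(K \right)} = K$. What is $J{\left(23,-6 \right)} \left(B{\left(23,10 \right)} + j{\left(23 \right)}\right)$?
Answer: $- \frac{3345}{4} \approx -836.25$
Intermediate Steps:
$j{\left(K \right)} = - \frac{K}{4}$
$J{\left(D,M \right)} = -2 + D + M$
$J{\left(23,-6 \right)} \left(B{\left(23,10 \right)} + j{\left(23 \right)}\right) = \left(-2 + 23 - 6\right) \left(\left(-5\right) 10 - \frac{23}{4}\right) = 15 \left(-50 - \frac{23}{4}\right) = 15 \left(- \frac{223}{4}\right) = - \frac{3345}{4}$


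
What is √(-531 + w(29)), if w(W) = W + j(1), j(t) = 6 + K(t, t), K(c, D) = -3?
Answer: I*√499 ≈ 22.338*I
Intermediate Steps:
j(t) = 3 (j(t) = 6 - 3 = 3)
w(W) = 3 + W (w(W) = W + 3 = 3 + W)
√(-531 + w(29)) = √(-531 + (3 + 29)) = √(-531 + 32) = √(-499) = I*√499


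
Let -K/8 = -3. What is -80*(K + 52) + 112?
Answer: -5968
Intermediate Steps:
K = 24 (K = -8*(-3) = 24)
-80*(K + 52) + 112 = -80*(24 + 52) + 112 = -80*76 + 112 = -6080 + 112 = -5968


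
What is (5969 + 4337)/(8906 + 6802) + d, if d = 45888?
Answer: 360409505/7854 ≈ 45889.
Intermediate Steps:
(5969 + 4337)/(8906 + 6802) + d = (5969 + 4337)/(8906 + 6802) + 45888 = 10306/15708 + 45888 = 10306*(1/15708) + 45888 = 5153/7854 + 45888 = 360409505/7854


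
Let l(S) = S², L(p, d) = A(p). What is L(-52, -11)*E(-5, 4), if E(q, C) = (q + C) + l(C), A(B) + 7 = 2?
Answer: -75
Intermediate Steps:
A(B) = -5 (A(B) = -7 + 2 = -5)
L(p, d) = -5
E(q, C) = C + q + C² (E(q, C) = (q + C) + C² = (C + q) + C² = C + q + C²)
L(-52, -11)*E(-5, 4) = -5*(4 - 5 + 4²) = -5*(4 - 5 + 16) = -5*15 = -75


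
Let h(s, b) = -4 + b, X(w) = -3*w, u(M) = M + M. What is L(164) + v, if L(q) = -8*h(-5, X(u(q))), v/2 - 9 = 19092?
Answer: 46106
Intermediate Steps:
u(M) = 2*M
v = 38202 (v = 18 + 2*19092 = 18 + 38184 = 38202)
L(q) = 32 + 48*q (L(q) = -8*(-4 - 6*q) = 32 + 48*q)
L(164) + v = (32 + 48*164) + 38202 = (32 + 7872) + 38202 = 7904 + 38202 = 46106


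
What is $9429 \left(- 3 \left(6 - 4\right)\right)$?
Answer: $-56574$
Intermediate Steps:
$9429 \left(- 3 \left(6 - 4\right)\right) = 9429 \left(\left(-3\right) 2\right) = 9429 \left(-6\right) = -56574$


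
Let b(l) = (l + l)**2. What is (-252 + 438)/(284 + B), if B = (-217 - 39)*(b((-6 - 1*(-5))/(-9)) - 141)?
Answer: 7533/1472878 ≈ 0.0051145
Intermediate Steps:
b(l) = 4*l**2 (b(l) = (2*l)**2 = 4*l**2)
B = 2922752/81 (B = (-217 - 39)*(4*((-6 - 1*(-5))/(-9))**2 - 141) = -256*(4*((-6 + 5)*(-1/9))**2 - 141) = -256*(4*(-1*(-1/9))**2 - 141) = -256*(4*(1/9)**2 - 141) = -256*(4*(1/81) - 141) = -256*(4/81 - 141) = -256*(-11417/81) = 2922752/81 ≈ 36083.)
(-252 + 438)/(284 + B) = (-252 + 438)/(284 + 2922752/81) = 186/(2945756/81) = 186*(81/2945756) = 7533/1472878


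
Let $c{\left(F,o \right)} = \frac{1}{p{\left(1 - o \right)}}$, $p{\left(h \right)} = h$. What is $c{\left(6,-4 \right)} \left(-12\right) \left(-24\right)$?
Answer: $\frac{288}{5} \approx 57.6$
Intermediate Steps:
$c{\left(F,o \right)} = \frac{1}{1 - o}$
$c{\left(6,-4 \right)} \left(-12\right) \left(-24\right) = - \frac{1}{-1 - 4} \left(-12\right) \left(-24\right) = - \frac{1}{-5} \left(-12\right) \left(-24\right) = \left(-1\right) \left(- \frac{1}{5}\right) \left(-12\right) \left(-24\right) = \frac{1}{5} \left(-12\right) \left(-24\right) = \left(- \frac{12}{5}\right) \left(-24\right) = \frac{288}{5}$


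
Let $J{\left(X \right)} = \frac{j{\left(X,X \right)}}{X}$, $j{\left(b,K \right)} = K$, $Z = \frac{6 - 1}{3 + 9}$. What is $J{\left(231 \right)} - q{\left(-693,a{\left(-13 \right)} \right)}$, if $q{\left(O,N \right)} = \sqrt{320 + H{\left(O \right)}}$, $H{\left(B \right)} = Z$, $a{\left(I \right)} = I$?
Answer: $1 - \frac{\sqrt{11535}}{6} \approx -16.9$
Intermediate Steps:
$Z = \frac{5}{12} \approx 0.41667$
$H{\left(B \right)} = \frac{5}{12}$
$J{\left(X \right)} = 1$ ($J{\left(X \right)} = \frac{X}{X} = 1$)
$q{\left(O,N \right)} = \frac{\sqrt{11535}}{6}$ ($q{\left(O,N \right)} = \sqrt{320 + \frac{5}{12}} = \sqrt{\frac{3845}{12}} = \frac{\sqrt{11535}}{6}$)
$J{\left(231 \right)} - q{\left(-693,a{\left(-13 \right)} \right)} = 1 - \frac{\sqrt{11535}}{6}$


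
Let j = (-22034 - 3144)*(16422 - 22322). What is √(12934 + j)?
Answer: √148563134 ≈ 12189.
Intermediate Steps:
j = 148550200 (j = -25178*(-5900) = 148550200)
√(12934 + j) = √(12934 + 148550200) = √148563134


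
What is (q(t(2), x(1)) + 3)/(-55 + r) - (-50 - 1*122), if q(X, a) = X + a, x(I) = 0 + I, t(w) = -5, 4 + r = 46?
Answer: 2237/13 ≈ 172.08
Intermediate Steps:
r = 42 (r = -4 + 46 = 42)
x(I) = I
(q(t(2), x(1)) + 3)/(-55 + r) - (-50 - 1*122) = ((-5 + 1) + 3)/(-55 + 42) - (-50 - 1*122) = (-4 + 3)/(-13) - (-50 - 122) = -1*(-1/13) - 1*(-172) = 1/13 + 172 = 2237/13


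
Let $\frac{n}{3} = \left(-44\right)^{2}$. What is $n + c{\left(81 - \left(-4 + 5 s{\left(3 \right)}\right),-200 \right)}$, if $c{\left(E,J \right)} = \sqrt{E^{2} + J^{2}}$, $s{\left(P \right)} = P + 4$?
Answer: $5808 + 50 \sqrt{17} \approx 6014.2$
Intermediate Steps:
$s{\left(P \right)} = 4 + P$
$n = 5808$ ($n = 3 \left(-44\right)^{2} = 3 \cdot 1936 = 5808$)
$n + c{\left(81 - \left(-4 + 5 s{\left(3 \right)}\right),-200 \right)} = 5808 + \sqrt{\left(81 - \left(-4 + 5 \left(4 + 3\right)\right)\right)^{2} + \left(-200\right)^{2}} = 5808 + \sqrt{\left(81 - \left(-4 + 5 \cdot 7\right)\right)^{2} + 40000} = 5808 + \sqrt{\left(81 - \left(-4 + 35\right)\right)^{2} + 40000} = 5808 + \sqrt{\left(81 - 31\right)^{2} + 40000} = 5808 + \sqrt{50^{2} + 40000} = 5808 + \sqrt{2500 + 40000} = 5808 + \sqrt{42500} = 5808 + 50 \sqrt{17}$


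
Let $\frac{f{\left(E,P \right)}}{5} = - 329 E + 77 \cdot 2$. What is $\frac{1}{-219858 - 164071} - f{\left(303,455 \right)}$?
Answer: $\frac{191068025784}{383929} \approx 4.9767 \cdot 10^{5}$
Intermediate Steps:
$f{\left(E,P \right)} = 770 - 1645 E$ ($f{\left(E,P \right)} = 5 \left(- 329 E + 77 \cdot 2\right) = 5 \left(- 329 E + 154\right) = 5 \left(154 - 329 E\right) = 770 - 1645 E$)
$\frac{1}{-219858 - 164071} - f{\left(303,455 \right)} = \frac{1}{-219858 - 164071} - \left(770 - 498435\right) = \frac{1}{-383929} - \left(770 - 498435\right) = - \frac{1}{383929} - -497665 = - \frac{1}{383929} + 497665 = \frac{191068025784}{383929}$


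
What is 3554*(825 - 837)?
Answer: -42648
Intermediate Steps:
3554*(825 - 837) = 3554*(-12) = -42648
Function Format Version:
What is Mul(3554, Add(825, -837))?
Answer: -42648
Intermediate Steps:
Mul(3554, Add(825, -837)) = Mul(3554, -12) = -42648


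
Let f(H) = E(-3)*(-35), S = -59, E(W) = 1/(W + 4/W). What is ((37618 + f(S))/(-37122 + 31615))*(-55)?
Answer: 26902645/71591 ≈ 375.78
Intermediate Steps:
f(H) = 105/13 (f(H) = -3/(4 + (-3)**2)*(-35) = -3/(4 + 9)*(-35) = -3/13*(-35) = 105/13)
((37618 + f(S))/(-37122 + 31615))*(-55) = ((37618 + 105/13)/(-37122 + 31615))*(-55) = ((489139/13)/(-5507))*(-55) = ((489139/13)*(-1/5507))*(-55) = -489139/71591*(-55) = 26902645/71591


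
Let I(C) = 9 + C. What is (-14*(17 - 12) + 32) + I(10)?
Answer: -19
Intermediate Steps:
(-14*(17 - 12) + 32) + I(10) = (-14*(17 - 12) + 32) + (9 + 10) = (-14*5 + 32) + 19 = (-70 + 32) + 19 = -38 + 19 = -19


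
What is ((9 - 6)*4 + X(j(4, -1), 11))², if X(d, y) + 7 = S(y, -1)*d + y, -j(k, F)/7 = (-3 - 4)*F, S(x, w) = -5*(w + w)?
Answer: 224676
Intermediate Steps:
S(x, w) = -10*w
j(k, F) = 49*F (j(k, F) = -7*(-3 - 4)*F = -(-49)*F = 49*F)
X(d, y) = -7 + y + 10*d (X(d, y) = -7 + ((-10*(-1))*d + y) = -7 + (10*d + y) = -7 + (y + 10*d) = -7 + y + 10*d)
((9 - 6)*4 + X(j(4, -1), 11))² = ((9 - 6)*4 + (-7 + 11 + 10*(49*(-1))))² = (3*4 + (-7 + 11 + 10*(-49)))² = (12 + (-7 + 11 - 490))² = (12 - 486)² = (-474)² = 224676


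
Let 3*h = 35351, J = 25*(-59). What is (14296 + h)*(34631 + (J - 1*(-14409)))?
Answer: 1240479345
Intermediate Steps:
J = -1475
h = 35351/3 (h = (1/3)*35351 = 35351/3 ≈ 11784.)
(14296 + h)*(34631 + (J - 1*(-14409))) = (14296 + 35351/3)*(34631 + (-1475 - 1*(-14409))) = 78239*(34631 + (-1475 + 14409))/3 = 78239*(34631 + 12934)/3 = (78239/3)*47565 = 1240479345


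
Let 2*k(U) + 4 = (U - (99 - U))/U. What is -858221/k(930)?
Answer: 532097020/653 ≈ 8.1485e+5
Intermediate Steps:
k(U) = -2 + (-99 + 2*U)/(2*U) (k(U) = -2 + ((U - (99 - U))/U)/2 = -2 + ((U + (-99 + U))/U)/2 = -2 + ((-99 + 2*U)/U)/2 = -2 + (-99 + 2*U)/(2*U))
-858221/k(930) = -858221*930/(-99/2 - 1*930) = -858221*930/(-99/2 - 930) = -858221/((1/930)*(-1959/2)) = -858221/(-653/620) = -858221*(-620/653) = 532097020/653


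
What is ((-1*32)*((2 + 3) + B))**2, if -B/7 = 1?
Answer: 4096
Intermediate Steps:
B = -7 (B = -7*1 = -7)
((-1*32)*((2 + 3) + B))**2 = ((-1*32)*((2 + 3) - 7))**2 = (-32*(5 - 7))**2 = (-32*(-2))**2 = 64**2 = 4096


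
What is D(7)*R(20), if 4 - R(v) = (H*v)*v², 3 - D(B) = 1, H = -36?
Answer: 576008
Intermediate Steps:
D(B) = 2 (D(B) = 3 - 1*1 = 3 - 1 = 2)
R(v) = 4 + 36*v³ (R(v) = 4 - (-36*v)*v² = 4 - (-36)*v³ = 4 + 36*v³)
D(7)*R(20) = 2*(4 + 36*20³) = 2*(4 + 36*8000) = 2*(4 + 288000) = 2*288004 = 576008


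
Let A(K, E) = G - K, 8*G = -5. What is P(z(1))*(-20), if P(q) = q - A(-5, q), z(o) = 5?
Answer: -25/2 ≈ -12.500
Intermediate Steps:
G = -5/8 (G = (1/8)*(-5) = -5/8 ≈ -0.62500)
A(K, E) = -5/8 - K
P(q) = -35/8 + q (P(q) = q - (-5/8 - 1*(-5)) = q - (-5/8 + 5) = q - 1*35/8 = q - 35/8 = -35/8 + q)
P(z(1))*(-20) = (-35/8 + 5)*(-20) = (5/8)*(-20) = -25/2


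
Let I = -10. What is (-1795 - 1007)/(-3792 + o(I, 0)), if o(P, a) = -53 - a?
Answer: 2802/3845 ≈ 0.72874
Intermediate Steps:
(-1795 - 1007)/(-3792 + o(I, 0)) = (-1795 - 1007)/(-3792 + (-53 - 1*0)) = -2802/(-3792 + (-53 + 0)) = -2802/(-3792 - 53) = -2802/(-3845) = -2802*(-1/3845) = 2802/3845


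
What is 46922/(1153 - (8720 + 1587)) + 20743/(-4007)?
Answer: -188948938/18340039 ≈ -10.303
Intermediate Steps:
46922/(1153 - (8720 + 1587)) + 20743/(-4007) = 46922/(1153 - 1*10307) + 20743*(-1/4007) = 46922/(1153 - 10307) - 20743/4007 = 46922/(-9154) - 20743/4007 = 46922*(-1/9154) - 20743/4007 = -23461/4577 - 20743/4007 = -188948938/18340039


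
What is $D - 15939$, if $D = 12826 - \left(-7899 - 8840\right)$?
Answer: $13626$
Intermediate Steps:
$D = 29565$ ($D = 12826 - -16739 = 12826 + 16739 = 29565$)
$D - 15939 = 29565 - 15939 = 13626$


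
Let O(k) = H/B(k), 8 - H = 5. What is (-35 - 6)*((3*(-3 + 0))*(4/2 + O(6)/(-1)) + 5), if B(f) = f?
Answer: 697/2 ≈ 348.50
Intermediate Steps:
H = 3 (H = 8 - 1*5 = 8 - 5 = 3)
O(k) = 3/k
(-35 - 6)*((3*(-3 + 0))*(4/2 + O(6)/(-1)) + 5) = (-35 - 6)*((3*(-3 + 0))*(4/2 + (3/6)/(-1)) + 5) = -41*((3*(-3))*(4*(½) + (3*(⅙))*(-1)) + 5) = -41*(-9*(2 + (½)*(-1)) + 5) = -41*(-9*(2 - ½) + 5) = -41*(-9*3/2 + 5) = -41*(-27/2 + 5) = -41*(-17/2) = 697/2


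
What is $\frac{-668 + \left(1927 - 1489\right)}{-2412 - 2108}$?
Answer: $\frac{23}{452} \approx 0.050885$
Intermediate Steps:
$\frac{-668 + \left(1927 - 1489\right)}{-2412 - 2108} = \frac{-668 + 438}{-4520} = \left(-230\right) \left(- \frac{1}{4520}\right) = \frac{23}{452}$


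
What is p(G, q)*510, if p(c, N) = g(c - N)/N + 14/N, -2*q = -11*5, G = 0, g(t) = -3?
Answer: 204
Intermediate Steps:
q = 55/2 (q = -(-11)*5/2 = -½*(-55) = 55/2 ≈ 27.500)
p(c, N) = 11/N (p(c, N) = -3/N + 14/N = 11/N)
p(G, q)*510 = (11/(55/2))*510 = (11*(2/55))*510 = (⅖)*510 = 204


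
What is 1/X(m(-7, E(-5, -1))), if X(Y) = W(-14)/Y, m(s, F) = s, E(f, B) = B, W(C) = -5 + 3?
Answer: 7/2 ≈ 3.5000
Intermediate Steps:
W(C) = -2
X(Y) = -2/Y
1/X(m(-7, E(-5, -1))) = 1/(-2/(-7)) = 1/(-2*(-⅐)) = 1/(2/7) = 7/2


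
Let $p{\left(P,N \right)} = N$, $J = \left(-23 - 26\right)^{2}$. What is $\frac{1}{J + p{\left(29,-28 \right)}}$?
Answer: $\frac{1}{2373} \approx 0.00042141$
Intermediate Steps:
$J = 2401$ ($J = \left(-49\right)^{2} = 2401$)
$\frac{1}{J + p{\left(29,-28 \right)}} = \frac{1}{2401 - 28} = \frac{1}{2373}$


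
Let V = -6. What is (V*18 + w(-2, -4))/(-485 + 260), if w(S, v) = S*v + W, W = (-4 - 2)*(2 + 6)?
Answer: 148/225 ≈ 0.65778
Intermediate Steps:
W = -48 (W = -6*8 = -48)
w(S, v) = -48 + S*v (w(S, v) = S*v - 48 = -48 + S*v)
(V*18 + w(-2, -4))/(-485 + 260) = (-6*18 + (-48 - 2*(-4)))/(-485 + 260) = (-108 + (-48 + 8))/(-225) = (-108 - 40)*(-1/225) = -148*(-1/225) = 148/225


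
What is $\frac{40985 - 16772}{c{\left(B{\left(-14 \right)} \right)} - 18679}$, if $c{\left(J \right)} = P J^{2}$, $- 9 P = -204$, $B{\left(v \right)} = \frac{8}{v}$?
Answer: $- \frac{3559311}{2744725} \approx -1.2968$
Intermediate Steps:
$P = \frac{68}{3}$ ($P = \left(- \frac{1}{9}\right) \left(-204\right) = \frac{68}{3} \approx 22.667$)
$c{\left(J \right)} = \frac{68 J^{2}}{3}$
$\frac{40985 - 16772}{c{\left(B{\left(-14 \right)} \right)} - 18679} = \frac{40985 - 16772}{\frac{68 \left(\frac{8}{-14}\right)^{2}}{3} - 18679} = \frac{24213}{\frac{68 \left(8 \left(- \frac{1}{14}\right)\right)^{2}}{3} - 18679} = \frac{24213}{\frac{68 \left(- \frac{4}{7}\right)^{2}}{3} - 18679} = \frac{24213}{\frac{68}{3} \cdot \frac{16}{49} - 18679} = \frac{24213}{\frac{1088}{147} - 18679} = \frac{24213}{- \frac{2744725}{147}} = 24213 \left(- \frac{147}{2744725}\right) = - \frac{3559311}{2744725}$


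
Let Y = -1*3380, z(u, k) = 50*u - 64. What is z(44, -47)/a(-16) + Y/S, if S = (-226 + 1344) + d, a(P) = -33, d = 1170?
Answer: -2913/44 ≈ -66.205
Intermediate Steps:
S = 2288 (S = (-226 + 1344) + 1170 = 1118 + 1170 = 2288)
z(u, k) = -64 + 50*u
Y = -3380
z(44, -47)/a(-16) + Y/S = (-64 + 50*44)/(-33) - 3380/2288 = (-64 + 2200)*(-1/33) - 3380*1/2288 = 2136*(-1/33) - 65/44 = -712/11 - 65/44 = -2913/44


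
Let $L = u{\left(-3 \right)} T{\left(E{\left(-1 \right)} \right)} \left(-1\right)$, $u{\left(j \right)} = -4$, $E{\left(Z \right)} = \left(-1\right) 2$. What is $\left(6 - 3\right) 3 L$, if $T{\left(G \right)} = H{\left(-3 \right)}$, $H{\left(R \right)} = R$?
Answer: $-108$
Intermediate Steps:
$E{\left(Z \right)} = -2$
$T{\left(G \right)} = -3$
$L = -12$ ($L = \left(-4\right) \left(-3\right) \left(-1\right) = 12 \left(-1\right) = -12$)
$\left(6 - 3\right) 3 L = \left(6 - 3\right) 3 \left(-12\right) = 3 \cdot 3 \left(-12\right) = 9 \left(-12\right) = -108$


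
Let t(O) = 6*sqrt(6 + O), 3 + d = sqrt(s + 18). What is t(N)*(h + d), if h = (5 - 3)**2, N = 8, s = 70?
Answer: 6*sqrt(14) + 24*sqrt(77) ≈ 233.05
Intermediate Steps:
d = -3 + 2*sqrt(22) (d = -3 + sqrt(70 + 18) = -3 + sqrt(88) = -3 + 2*sqrt(22) ≈ 6.3808)
h = 4 (h = 2**2 = 4)
t(N)*(h + d) = (6*sqrt(6 + 8))*(4 + (-3 + 2*sqrt(22))) = (6*sqrt(14))*(1 + 2*sqrt(22)) = 6*sqrt(14)*(1 + 2*sqrt(22))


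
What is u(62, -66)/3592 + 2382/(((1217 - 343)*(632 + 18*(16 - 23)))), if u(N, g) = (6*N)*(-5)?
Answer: -25438053/49641889 ≈ -0.51243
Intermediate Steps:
u(N, g) = -30*N
u(62, -66)/3592 + 2382/(((1217 - 343)*(632 + 18*(16 - 23)))) = -30*62/3592 + 2382/(((1217 - 343)*(632 + 18*(16 - 23)))) = -1860*1/3592 + 2382/((874*(632 + 18*(-7)))) = -465/898 + 2382/((874*(632 - 126))) = -465/898 + 2382/((874*506)) = -465/898 + 2382/442244 = -465/898 + 2382*(1/442244) = -465/898 + 1191/221122 = -25438053/49641889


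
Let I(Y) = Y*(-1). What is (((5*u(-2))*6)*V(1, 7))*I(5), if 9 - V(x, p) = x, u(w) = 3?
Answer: -3600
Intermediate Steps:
I(Y) = -Y
V(x, p) = 9 - x
(((5*u(-2))*6)*V(1, 7))*I(5) = (((5*3)*6)*(9 - 1*1))*(-1*5) = ((15*6)*(9 - 1))*(-5) = (90*8)*(-5) = 720*(-5) = -3600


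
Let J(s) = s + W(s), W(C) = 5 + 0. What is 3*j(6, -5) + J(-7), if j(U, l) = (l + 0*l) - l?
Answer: -2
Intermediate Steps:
W(C) = 5
j(U, l) = 0 (j(U, l) = (l + 0) - l = l - l = 0)
J(s) = 5 + s (J(s) = s + 5 = 5 + s)
3*j(6, -5) + J(-7) = 3*0 + (5 - 7) = 0 - 2 = -2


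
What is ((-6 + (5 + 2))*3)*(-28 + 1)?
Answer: -81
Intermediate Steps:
((-6 + (5 + 2))*3)*(-28 + 1) = ((-6 + 7)*3)*(-27) = (1*3)*(-27) = 3*(-27) = -81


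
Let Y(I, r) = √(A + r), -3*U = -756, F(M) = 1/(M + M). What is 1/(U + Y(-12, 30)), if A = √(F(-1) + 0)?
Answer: 2/(504 + √2*√(60 + I*√2)) ≈ 0.0038838 - 9.7361e-7*I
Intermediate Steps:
F(M) = 1/(2*M)
U = 252 (U = -⅓*(-756) = 252)
A = I*√2/2 (A = √((½)/(-1) + 0) = √((½)*(-1) + 0) = √(-½ + 0) = √(-½) = I*√2/2 ≈ 0.70711*I)
Y(I, r) = √(r + I*√2/2) (Y(I, r) = √(I*√2/2 + r) = √(r + I*√2/2))
1/(U + Y(-12, 30)) = 1/(252 + √(4*30 + 2*I*√2)/2) = 1/(252 + √(120 + 2*I*√2)/2)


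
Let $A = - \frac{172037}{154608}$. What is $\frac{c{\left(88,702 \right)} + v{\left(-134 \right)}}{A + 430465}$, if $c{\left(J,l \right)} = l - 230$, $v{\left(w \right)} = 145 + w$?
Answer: $\frac{74675664}{66553160683} \approx 0.001122$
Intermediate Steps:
$c{\left(J,l \right)} = -230 + l$ ($c{\left(J,l \right)} = l - 230 = -230 + l$)
$A = - \frac{172037}{154608}$ ($A = \left(-172037\right) \frac{1}{154608} = - \frac{172037}{154608} \approx -1.1127$)
$\frac{c{\left(88,702 \right)} + v{\left(-134 \right)}}{A + 430465} = \frac{\left(-230 + 702\right) + \left(145 - 134\right)}{- \frac{172037}{154608} + 430465} = \frac{472 + 11}{\frac{66553160683}{154608}} = 483 \cdot \frac{154608}{66553160683} = \frac{74675664}{66553160683}$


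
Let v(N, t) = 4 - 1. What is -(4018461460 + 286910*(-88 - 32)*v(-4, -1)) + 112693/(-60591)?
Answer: -237224299463953/60591 ≈ -3.9152e+9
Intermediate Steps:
v(N, t) = 3
-(4018461460 + 286910*(-88 - 32)*v(-4, -1)) + 112693/(-60591) = -286910/(1/((132918 - 118912) + (-88 - 32)*3)) + 112693/(-60591) = -286910/(1/(14006 - 120*3)) + 112693*(-1/60591) = -286910/(1/(14006 - 360)) - 112693/60591 = -286910/(1/13646) - 112693/60591 = -286910/1/13646 - 112693/60591 = -286910*13646 - 112693/60591 = -3915173860 - 112693/60591 = -237224299463953/60591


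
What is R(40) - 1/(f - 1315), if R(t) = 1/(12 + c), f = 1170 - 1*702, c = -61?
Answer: -114/5929 ≈ -0.019228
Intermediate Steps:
f = 468 (f = 1170 - 702 = 468)
R(t) = -1/49 (R(t) = 1/(12 - 61) = 1/(-49) = -1/49)
R(40) - 1/(f - 1315) = -1/49 - 1/(468 - 1315) = -1/49 - 1/(-847) = -1/49 - 1*(-1/847) = -1/49 + 1/847 = -114/5929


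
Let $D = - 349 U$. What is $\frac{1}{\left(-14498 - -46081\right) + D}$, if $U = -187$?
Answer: $\frac{1}{96846} \approx 1.0326 \cdot 10^{-5}$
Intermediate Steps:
$D = 65263$ ($D = \left(-349\right) \left(-187\right) = 65263$)
$\frac{1}{\left(-14498 - -46081\right) + D} = \frac{1}{\left(-14498 - -46081\right) + 65263} = \frac{1}{\left(-14498 + 46081\right) + 65263} = \frac{1}{31583 + 65263} = \frac{1}{96846}$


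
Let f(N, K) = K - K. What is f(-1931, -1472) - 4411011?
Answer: -4411011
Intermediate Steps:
f(N, K) = 0
f(-1931, -1472) - 4411011 = 0 - 4411011 = -4411011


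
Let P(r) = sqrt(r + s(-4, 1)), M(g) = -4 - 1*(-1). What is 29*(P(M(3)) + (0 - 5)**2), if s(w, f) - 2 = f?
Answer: 725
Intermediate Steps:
s(w, f) = 2 + f
M(g) = -3 (M(g) = -4 + 1 = -3)
P(r) = sqrt(3 + r) (P(r) = sqrt(r + (2 + 1)) = sqrt(r + 3) = sqrt(3 + r))
29*(P(M(3)) + (0 - 5)**2) = 29*(sqrt(3 - 3) + (0 - 5)**2) = 29*(sqrt(0) + (-5)**2) = 29*(0 + 25) = 29*25 = 725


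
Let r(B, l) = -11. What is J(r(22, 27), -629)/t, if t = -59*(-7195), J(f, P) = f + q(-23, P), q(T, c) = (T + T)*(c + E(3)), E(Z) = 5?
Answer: 28693/424505 ≈ 0.067592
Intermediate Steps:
q(T, c) = 2*T*(5 + c) (q(T, c) = (T + T)*(c + 5) = (2*T)*(5 + c) = 2*T*(5 + c))
J(f, P) = -230 + f - 46*P (J(f, P) = f + 2*(-23)*(5 + P) = f + (-230 - 46*P) = -230 + f - 46*P)
t = 424505
J(r(22, 27), -629)/t = (-230 - 11 - 46*(-629))/424505 = (-230 - 11 + 28934)*(1/424505) = 28693*(1/424505) = 28693/424505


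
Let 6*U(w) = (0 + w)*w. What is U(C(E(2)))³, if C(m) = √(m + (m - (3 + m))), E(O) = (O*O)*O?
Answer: 125/216 ≈ 0.57870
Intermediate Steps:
E(O) = O³ (E(O) = O²*O = O³)
C(m) = √(-3 + m) (C(m) = √(m + (m + (-3 - m))) = √(m - 3) = √(-3 + m))
U(w) = w²/6 (U(w) = ((0 + w)*w)/6 = (w*w)/6 = w²/6)
U(C(E(2)))³ = ((√(-3 + 2³))²/6)³ = ((√(-3 + 8))²/6)³ = ((√5)²/6)³ = ((⅙)*5)³ = (⅚)³ = 125/216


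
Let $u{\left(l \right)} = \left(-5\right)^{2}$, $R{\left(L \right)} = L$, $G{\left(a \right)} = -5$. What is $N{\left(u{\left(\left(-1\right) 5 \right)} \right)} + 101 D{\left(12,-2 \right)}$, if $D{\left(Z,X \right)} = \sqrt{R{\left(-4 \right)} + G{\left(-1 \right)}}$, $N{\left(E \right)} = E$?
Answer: $25 + 303 i \approx 25.0 + 303.0 i$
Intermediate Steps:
$u{\left(l \right)} = 25$
$D{\left(Z,X \right)} = 3 i$ ($D{\left(Z,X \right)} = \sqrt{-4 - 5} = \sqrt{-9} = 3 i$)
$N{\left(u{\left(\left(-1\right) 5 \right)} \right)} + 101 D{\left(12,-2 \right)} = 25 + 101 \cdot 3 i = 25 + 303 i$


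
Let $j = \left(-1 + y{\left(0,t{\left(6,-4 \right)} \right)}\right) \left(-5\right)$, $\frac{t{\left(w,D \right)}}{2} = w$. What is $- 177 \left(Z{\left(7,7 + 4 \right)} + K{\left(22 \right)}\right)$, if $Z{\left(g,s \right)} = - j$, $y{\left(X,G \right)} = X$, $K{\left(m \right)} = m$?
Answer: $-3009$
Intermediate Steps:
$t{\left(w,D \right)} = 2 w$
$j = 5$ ($j = \left(-1 + 0\right) \left(-5\right) = \left(-1\right) \left(-5\right) = 5$)
$Z{\left(g,s \right)} = -5$ ($Z{\left(g,s \right)} = \left(-1\right) 5 = -5$)
$- 177 \left(Z{\left(7,7 + 4 \right)} + K{\left(22 \right)}\right) = - 177 \left(-5 + 22\right) = \left(-177\right) 17 = -3009$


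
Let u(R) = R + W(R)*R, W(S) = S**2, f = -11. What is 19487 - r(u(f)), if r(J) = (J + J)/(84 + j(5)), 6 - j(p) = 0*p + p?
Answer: 1659079/85 ≈ 19519.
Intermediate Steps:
j(p) = 6 - p (j(p) = 6 - (0*p + p) = 6 - (0 + p) = 6 - p)
u(R) = R + R**3 (u(R) = R + R**2*R = R + R**3)
r(J) = 2*J/85 (r(J) = (J + J)/(84 + (6 - 1*5)) = (2*J)/(84 + (6 - 5)) = (2*J)/(84 + 1) = (2*J)/85 = (2*J)*(1/85) = 2*J/85)
19487 - r(u(f)) = 19487 - 2*(-11 + (-11)**3)/85 = 19487 - 2*(-11 - 1331)/85 = 19487 - 2*(-1342)/85 = 19487 - 1*(-2684/85) = 19487 + 2684/85 = 1659079/85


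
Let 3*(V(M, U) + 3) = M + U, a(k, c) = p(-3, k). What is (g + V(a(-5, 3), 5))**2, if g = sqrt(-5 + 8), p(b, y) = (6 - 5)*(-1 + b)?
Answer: 91/9 - 16*sqrt(3)/3 ≈ 0.87351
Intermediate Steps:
p(b, y) = -1 + b (p(b, y) = 1*(-1 + b) = -1 + b)
a(k, c) = -4 (a(k, c) = -1 - 3 = -4)
V(M, U) = -3 + M/3 + U/3 (V(M, U) = -3 + (M + U)/3 = -3 + (M/3 + U/3) = -3 + M/3 + U/3)
g = sqrt(3) ≈ 1.7320
(g + V(a(-5, 3), 5))**2 = (sqrt(3) + (-3 + (1/3)*(-4) + (1/3)*5))**2 = (sqrt(3) + (-3 - 4/3 + 5/3))**2 = (sqrt(3) - 8/3)**2 = (-8/3 + sqrt(3))**2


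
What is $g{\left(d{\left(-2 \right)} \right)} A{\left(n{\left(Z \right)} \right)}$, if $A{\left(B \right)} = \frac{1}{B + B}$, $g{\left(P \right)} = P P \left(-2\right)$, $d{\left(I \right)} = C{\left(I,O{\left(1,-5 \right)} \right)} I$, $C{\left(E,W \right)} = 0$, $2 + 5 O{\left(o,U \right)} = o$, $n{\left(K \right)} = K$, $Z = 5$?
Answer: $0$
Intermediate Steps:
$O{\left(o,U \right)} = - \frac{2}{5} + \frac{o}{5}$
$d{\left(I \right)} = 0$ ($d{\left(I \right)} = 0 I = 0$)
$g{\left(P \right)} = - 2 P^{2}$ ($g{\left(P \right)} = P^{2} \left(-2\right) = - 2 P^{2}$)
$A{\left(B \right)} = \frac{1}{2 B}$
$g{\left(d{\left(-2 \right)} \right)} A{\left(n{\left(Z \right)} \right)} = - 2 \cdot 0^{2} \frac{1}{2 \cdot 5} = \left(-2\right) 0 \cdot \frac{1}{2} \cdot \frac{1}{5} = 0 \cdot \frac{1}{10} = 0$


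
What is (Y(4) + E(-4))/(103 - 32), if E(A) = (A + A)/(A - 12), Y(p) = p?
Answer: 9/142 ≈ 0.063380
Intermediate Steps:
E(A) = 2*A/(-12 + A) (E(A) = (2*A)/(-12 + A) = 2*A/(-12 + A))
(Y(4) + E(-4))/(103 - 32) = (4 + 2*(-4)/(-12 - 4))/(103 - 32) = (4 + 2*(-4)/(-16))/71 = (4 + 2*(-4)*(-1/16))*(1/71) = (4 + ½)*(1/71) = (9/2)*(1/71) = 9/142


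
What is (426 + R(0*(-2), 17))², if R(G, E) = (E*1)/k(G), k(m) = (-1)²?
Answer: 196249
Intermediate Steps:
k(m) = 1
R(G, E) = E (R(G, E) = (E*1)/1 = E*1 = E)
(426 + R(0*(-2), 17))² = (426 + 17)² = 443² = 196249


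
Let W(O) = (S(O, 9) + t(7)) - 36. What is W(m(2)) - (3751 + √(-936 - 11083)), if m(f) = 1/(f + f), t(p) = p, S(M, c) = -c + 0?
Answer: -3789 - I*√12019 ≈ -3789.0 - 109.63*I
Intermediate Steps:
S(M, c) = -c
m(f) = 1/(2*f)
W(O) = -38 (W(O) = (-1*9 + 7) - 36 = (-9 + 7) - 36 = -2 - 36 = -38)
W(m(2)) - (3751 + √(-936 - 11083)) = -38 - (3751 + √(-936 - 11083)) = -38 - (3751 + √(-12019)) = -38 - (3751 + I*√12019) = -38 + (-3751 - I*√12019) = -3789 - I*√12019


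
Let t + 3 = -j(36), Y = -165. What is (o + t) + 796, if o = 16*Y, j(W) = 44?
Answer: -1891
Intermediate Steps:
t = -47 (t = -3 - 1*44 = -3 - 44 = -47)
o = -2640 (o = 16*(-165) = -2640)
(o + t) + 796 = (-2640 - 47) + 796 = -2687 + 796 = -1891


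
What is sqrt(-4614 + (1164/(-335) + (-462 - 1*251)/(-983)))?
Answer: I*sqrt(500648525464235)/329305 ≈ 67.947*I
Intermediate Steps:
sqrt(-4614 + (1164/(-335) + (-462 - 1*251)/(-983))) = sqrt(-4614 + (1164*(-1/335) + (-462 - 251)*(-1/983))) = sqrt(-4614 + (-1164/335 - 713*(-1/983))) = sqrt(-4614 + (-1164/335 + 713/983)) = sqrt(-4614 - 905357/329305) = sqrt(-1520318627/329305) = I*sqrt(500648525464235)/329305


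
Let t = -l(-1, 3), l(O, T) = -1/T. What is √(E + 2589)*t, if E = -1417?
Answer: 2*√293/3 ≈ 11.411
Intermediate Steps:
t = ⅓ (t = -(-1)/3 = -1*(-⅓) = ⅓ ≈ 0.33333)
√(E + 2589)*t = √(-1417 + 2589)*(⅓) = √1172*(⅓) = (2*√293)*(⅓) = 2*√293/3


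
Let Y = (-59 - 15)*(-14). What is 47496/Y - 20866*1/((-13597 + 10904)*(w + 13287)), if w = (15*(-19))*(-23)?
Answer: 317243364269/6919768527 ≈ 45.846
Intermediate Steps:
w = 6555 (w = -285*(-23) = 6555)
Y = 1036 (Y = -74*(-14) = 1036)
47496/Y - 20866*1/((-13597 + 10904)*(w + 13287)) = 47496/1036 - 20866*1/((-13597 + 10904)*(6555 + 13287)) = 47496*(1/1036) - 20866/(19842*(-2693)) = 11874/259 - 20866/(-53434506) = 11874/259 - 20866*(-1/53434506) = 11874/259 + 10433/26717253 = 317243364269/6919768527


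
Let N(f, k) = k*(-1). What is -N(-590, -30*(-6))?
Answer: 180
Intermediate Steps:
N(f, k) = -k
-N(-590, -30*(-6)) = -(-1)*(-30*(-6)) = -(-1)*180 = -1*(-180) = 180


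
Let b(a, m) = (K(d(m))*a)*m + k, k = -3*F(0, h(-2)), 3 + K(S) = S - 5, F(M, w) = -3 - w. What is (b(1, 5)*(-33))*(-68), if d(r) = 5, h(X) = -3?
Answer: -33660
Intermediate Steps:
K(S) = -8 + S (K(S) = -3 + (S - 5) = -3 + (-5 + S) = -8 + S)
k = 0 (k = -3*(-3 - 1*(-3)) = -3*(-3 + 3) = -3*0 = 0)
b(a, m) = -3*a*m (b(a, m) = ((-8 + 5)*a)*m + 0 = (-3*a)*m + 0 = -3*a*m + 0 = -3*a*m)
(b(1, 5)*(-33))*(-68) = (-3*1*5*(-33))*(-68) = -15*(-33)*(-68) = 495*(-68) = -33660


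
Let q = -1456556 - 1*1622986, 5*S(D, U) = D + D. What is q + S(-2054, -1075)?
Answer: -15401818/5 ≈ -3.0804e+6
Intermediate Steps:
S(D, U) = 2*D/5 (S(D, U) = (D + D)/5 = (2*D)/5 = 2*D/5)
q = -3079542 (q = -1456556 - 1622986 = -3079542)
q + S(-2054, -1075) = -3079542 + (2/5)*(-2054) = -3079542 - 4108/5 = -15401818/5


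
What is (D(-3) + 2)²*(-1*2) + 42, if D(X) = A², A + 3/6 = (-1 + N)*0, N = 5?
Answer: 255/8 ≈ 31.875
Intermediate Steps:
A = -½ (A = -½ + (-1 + 5)*0 = -½ + 4*0 = -½ + 0 = -½ ≈ -0.50000)
D(X) = ¼ (D(X) = (-½)² = ¼)
(D(-3) + 2)²*(-1*2) + 42 = (¼ + 2)²*(-1*2) + 42 = (9/4)²*(-2) + 42 = (81/16)*(-2) + 42 = -81/8 + 42 = 255/8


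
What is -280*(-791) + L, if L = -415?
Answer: 221065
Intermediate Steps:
-280*(-791) + L = -280*(-791) - 415 = 221480 - 415 = 221065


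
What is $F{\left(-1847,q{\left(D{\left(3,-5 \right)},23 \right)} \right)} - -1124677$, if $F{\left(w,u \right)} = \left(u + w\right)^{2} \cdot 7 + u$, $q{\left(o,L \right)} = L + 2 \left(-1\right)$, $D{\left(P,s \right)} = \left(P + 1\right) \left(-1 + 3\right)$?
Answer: $24464630$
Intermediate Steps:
$D{\left(P,s \right)} = 2 + 2 P$ ($D{\left(P,s \right)} = \left(1 + P\right) 2 = 2 + 2 P$)
$q{\left(o,L \right)} = -2 + L$ ($q{\left(o,L \right)} = L - 2 = -2 + L$)
$F{\left(w,u \right)} = u + 7 \left(u + w\right)^{2}$ ($F{\left(w,u \right)} = 7 \left(u + w\right)^{2} + u = u + 7 \left(u + w\right)^{2}$)
$F{\left(-1847,q{\left(D{\left(3,-5 \right)},23 \right)} \right)} - -1124677 = \left(\left(-2 + 23\right) + 7 \left(\left(-2 + 23\right) - 1847\right)^{2}\right) - -1124677 = \left(21 + 7 \left(21 - 1847\right)^{2}\right) + 1124677 = \left(21 + 7 \left(-1826\right)^{2}\right) + 1124677 = \left(21 + 7 \cdot 3334276\right) + 1124677 = \left(21 + 23339932\right) + 1124677 = 23339953 + 1124677 = 24464630$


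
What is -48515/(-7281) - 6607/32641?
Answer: 1535472548/237659121 ≈ 6.4608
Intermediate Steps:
-48515/(-7281) - 6607/32641 = -48515*(-1/7281) - 6607*1/32641 = 48515/7281 - 6607/32641 = 1535472548/237659121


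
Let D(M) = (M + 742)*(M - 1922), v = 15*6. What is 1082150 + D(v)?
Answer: -442074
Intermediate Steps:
v = 90
D(M) = (-1922 + M)*(742 + M) (D(M) = (742 + M)*(-1922 + M) = (-1922 + M)*(742 + M))
1082150 + D(v) = 1082150 + (-1426124 + 90² - 1180*90) = 1082150 + (-1426124 + 8100 - 106200) = 1082150 - 1524224 = -442074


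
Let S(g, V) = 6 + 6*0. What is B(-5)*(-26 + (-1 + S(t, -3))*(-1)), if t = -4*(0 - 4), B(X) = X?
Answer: 155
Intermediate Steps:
t = 16 (t = -4*(-4) = 16)
S(g, V) = 6 (S(g, V) = 6 + 0 = 6)
B(-5)*(-26 + (-1 + S(t, -3))*(-1)) = -5*(-26 + (-1 + 6)*(-1)) = -5*(-26 + 5*(-1)) = -5*(-26 - 5) = -5*(-31) = 155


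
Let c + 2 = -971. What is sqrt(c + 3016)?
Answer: 3*sqrt(227) ≈ 45.200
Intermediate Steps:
c = -973 (c = -2 - 971 = -973)
sqrt(c + 3016) = sqrt(-973 + 3016) = sqrt(2043) = 3*sqrt(227)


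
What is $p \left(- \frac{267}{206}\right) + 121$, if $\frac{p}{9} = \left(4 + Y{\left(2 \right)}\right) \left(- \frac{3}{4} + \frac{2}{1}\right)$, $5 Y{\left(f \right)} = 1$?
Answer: $\frac{49241}{824} \approx 59.758$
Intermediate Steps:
$Y{\left(f \right)} = \frac{1}{5}$ ($Y{\left(f \right)} = \frac{1}{5} \cdot 1 = \frac{1}{5}$)
$p = \frac{189}{4}$ ($p = 9 \left(4 + \frac{1}{5}\right) \left(- \frac{3}{4} + \frac{2}{1}\right) = 9 \frac{21 \left(\left(-3\right) \frac{1}{4} + 2 \cdot 1\right)}{5} = 9 \frac{21 \left(- \frac{3}{4} + 2\right)}{5} = 9 \cdot \frac{21}{5} \cdot \frac{5}{4} = 9 \cdot \frac{21}{4} = \frac{189}{4} \approx 47.25$)
$p \left(- \frac{267}{206}\right) + 121 = \frac{189 \left(- \frac{267}{206}\right)}{4} + 121 = \frac{189 \left(\left(-267\right) \frac{1}{206}\right)}{4} + 121 = \frac{189}{4} \left(- \frac{267}{206}\right) + 121 = - \frac{50463}{824} + 121 = \frac{49241}{824}$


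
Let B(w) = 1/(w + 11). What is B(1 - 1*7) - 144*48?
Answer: -34559/5 ≈ -6911.8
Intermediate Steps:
B(w) = 1/(11 + w)
B(1 - 1*7) - 144*48 = 1/(11 + (1 - 1*7)) - 144*48 = 1/(11 + (1 - 7)) - 6912 = 1/(11 - 6) - 6912 = 1/5 - 6912 = ⅕ - 6912 = -34559/5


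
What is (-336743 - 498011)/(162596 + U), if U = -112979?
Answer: -834754/49617 ≈ -16.824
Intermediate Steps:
(-336743 - 498011)/(162596 + U) = (-336743 - 498011)/(162596 - 112979) = -834754/49617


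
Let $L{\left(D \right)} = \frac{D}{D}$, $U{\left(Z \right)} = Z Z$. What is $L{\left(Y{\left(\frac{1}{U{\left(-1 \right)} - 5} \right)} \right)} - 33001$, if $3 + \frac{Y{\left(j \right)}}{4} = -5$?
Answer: $-33000$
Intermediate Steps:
$U{\left(Z \right)} = Z^{2}$
$Y{\left(j \right)} = -32$ ($Y{\left(j \right)} = -12 + 4 \left(-5\right) = -12 - 20 = -32$)
$L{\left(D \right)} = 1$
$L{\left(Y{\left(\frac{1}{U{\left(-1 \right)} - 5} \right)} \right)} - 33001 = 1 - 33001 = -33000$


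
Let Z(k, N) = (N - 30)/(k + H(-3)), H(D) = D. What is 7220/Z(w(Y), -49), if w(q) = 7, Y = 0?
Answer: -28880/79 ≈ -365.57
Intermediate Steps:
Z(k, N) = (-30 + N)/(-3 + k) (Z(k, N) = (N - 30)/(k - 3) = (-30 + N)/(-3 + k))
7220/Z(w(Y), -49) = 7220/(((-30 - 49)/(-3 + 7))) = 7220/((-79/4)) = 7220/(((1/4)*(-79))) = 7220/(-79/4) = 7220*(-4/79) = -28880/79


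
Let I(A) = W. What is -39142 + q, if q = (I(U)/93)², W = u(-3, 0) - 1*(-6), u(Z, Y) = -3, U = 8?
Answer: -37615461/961 ≈ -39142.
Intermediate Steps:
W = 3 (W = -3 - 1*(-6) = -3 + 6 = 3)
I(A) = 3
q = 1/961 (q = (3/93)² = (3*(1/93))² = (1/31)² = 1/961 ≈ 0.0010406)
-39142 + q = -39142 + 1/961 = -37615461/961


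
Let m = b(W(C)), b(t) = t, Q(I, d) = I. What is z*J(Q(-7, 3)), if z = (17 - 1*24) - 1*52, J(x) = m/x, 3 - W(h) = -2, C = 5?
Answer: 295/7 ≈ 42.143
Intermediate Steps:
W(h) = 5 (W(h) = 3 - 1*(-2) = 3 + 2 = 5)
m = 5
J(x) = 5/x
z = -59 (z = (17 - 24) - 52 = -7 - 52 = -59)
z*J(Q(-7, 3)) = -295/(-7) = -295*(-1)/7 = -59*(-5/7) = 295/7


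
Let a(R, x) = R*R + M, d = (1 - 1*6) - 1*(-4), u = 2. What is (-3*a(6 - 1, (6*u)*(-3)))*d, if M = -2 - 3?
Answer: 60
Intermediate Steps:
M = -5
d = -1 (d = (1 - 6) + 4 = -5 + 4 = -1)
a(R, x) = -5 + R² (a(R, x) = R*R - 5 = R² - 5 = -5 + R²)
(-3*a(6 - 1, (6*u)*(-3)))*d = -3*(-5 + (6 - 1)²)*(-1) = -3*(-5 + 5²)*(-1) = -3*(-5 + 25)*(-1) = -3*20*(-1) = -60*(-1) = 60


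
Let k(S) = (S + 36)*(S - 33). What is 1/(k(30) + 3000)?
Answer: 1/2802 ≈ 0.00035689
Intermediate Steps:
k(S) = (-33 + S)*(36 + S) (k(S) = (36 + S)*(-33 + S) = (-33 + S)*(36 + S))
1/(k(30) + 3000) = 1/((-1188 + 30**2 + 3*30) + 3000) = 1/((-1188 + 900 + 90) + 3000) = 1/(-198 + 3000) = 1/2802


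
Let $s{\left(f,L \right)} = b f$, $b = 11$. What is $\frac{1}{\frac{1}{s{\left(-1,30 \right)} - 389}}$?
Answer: $-400$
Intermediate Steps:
$s{\left(f,L \right)} = 11 f$
$\frac{1}{\frac{1}{s{\left(-1,30 \right)} - 389}} = \frac{1}{\frac{1}{11 \left(-1\right) - 389}} = \frac{1}{\frac{1}{-11 - 389}} = \frac{1}{\frac{1}{-400}} = \frac{1}{- \frac{1}{400}} = -400$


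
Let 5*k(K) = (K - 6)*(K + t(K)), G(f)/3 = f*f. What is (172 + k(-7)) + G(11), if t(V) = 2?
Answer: 548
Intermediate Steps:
G(f) = 3*f² (G(f) = 3*(f*f) = 3*f²)
k(K) = (-6 + K)*(2 + K)/5 (k(K) = ((K - 6)*(K + 2))/5 = ((-6 + K)*(2 + K))/5 = (-6 + K)*(2 + K)/5)
(172 + k(-7)) + G(11) = (172 + (-12/5 - ⅘*(-7) + (⅕)*(-7)²)) + 3*11² = (172 + (-12/5 + 28/5 + (⅕)*49)) + 3*121 = (172 + (-12/5 + 28/5 + 49/5)) + 363 = (172 + 13) + 363 = 185 + 363 = 548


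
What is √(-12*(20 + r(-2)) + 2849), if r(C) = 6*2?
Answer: √2465 ≈ 49.649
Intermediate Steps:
r(C) = 12
√(-12*(20 + r(-2)) + 2849) = √(-12*(20 + 12) + 2849) = √(-12*32 + 2849) = √(-384 + 2849) = √2465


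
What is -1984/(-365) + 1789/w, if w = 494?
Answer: 1633081/180310 ≈ 9.0571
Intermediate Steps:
-1984/(-365) + 1789/w = -1984/(-365) + 1789/494 = -1984*(-1/365) + 1789*(1/494) = 1984/365 + 1789/494 = 1633081/180310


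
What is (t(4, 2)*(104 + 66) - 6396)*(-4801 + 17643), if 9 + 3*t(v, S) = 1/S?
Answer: -264968986/3 ≈ -8.8323e+7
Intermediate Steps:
t(v, S) = -3 + 1/(3*S)
(t(4, 2)*(104 + 66) - 6396)*(-4801 + 17643) = ((-3 + (1/3)/2)*(104 + 66) - 6396)*(-4801 + 17643) = ((-3 + (1/3)*(1/2))*170 - 6396)*12842 = ((-3 + 1/6)*170 - 6396)*12842 = (-17/6*170 - 6396)*12842 = (-1445/3 - 6396)*12842 = -20633/3*12842 = -264968986/3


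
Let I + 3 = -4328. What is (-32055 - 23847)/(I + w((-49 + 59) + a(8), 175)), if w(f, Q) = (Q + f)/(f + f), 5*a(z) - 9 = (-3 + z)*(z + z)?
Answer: 353199/27341 ≈ 12.918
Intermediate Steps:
a(z) = 9/5 + 2*z*(-3 + z)/5 (a(z) = 9/5 + ((-3 + z)*(z + z))/5 = 9/5 + ((-3 + z)*(2*z))/5 = 9/5 + (2*z*(-3 + z))/5 = 9/5 + 2*z*(-3 + z)/5)
I = -4331 (I = -3 - 4328 = -4331)
w(f, Q) = (Q + f)/(2*f) (w(f, Q) = (Q + f)/((2*f)) = (Q + f)*(1/(2*f)) = (Q + f)/(2*f))
(-32055 - 23847)/(I + w((-49 + 59) + a(8), 175)) = (-32055 - 23847)/(-4331 + (175 + ((-49 + 59) + (9/5 - 6/5*8 + (⅖)*8²)))/(2*((-49 + 59) + (9/5 - 6/5*8 + (⅖)*8²)))) = -55902/(-4331 + (175 + (10 + (9/5 - 48/5 + (⅖)*64)))/(2*(10 + (9/5 - 48/5 + (⅖)*64)))) = -55902/(-4331 + (175 + (10 + (9/5 - 48/5 + 128/5)))/(2*(10 + (9/5 - 48/5 + 128/5)))) = -55902/(-4331 + (175 + (10 + 89/5))/(2*(10 + 89/5))) = -55902/(-4331 + (175 + 139/5)/(2*(139/5))) = -55902/(-4331 + (½)*(5/139)*(1014/5)) = -55902/(-4331 + 507/139) = -55902/(-601502/139) = -55902*(-139/601502) = 353199/27341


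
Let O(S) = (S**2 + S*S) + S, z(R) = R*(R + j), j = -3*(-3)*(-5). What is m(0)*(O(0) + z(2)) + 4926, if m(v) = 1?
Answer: 4840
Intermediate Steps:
j = -45 (j = 9*(-5) = -45)
z(R) = R*(-45 + R) (z(R) = R*(R - 45) = R*(-45 + R))
O(S) = S + 2*S**2 (O(S) = (S**2 + S**2) + S = 2*S**2 + S = S + 2*S**2)
m(0)*(O(0) + z(2)) + 4926 = 1*(0*(1 + 2*0) + 2*(-45 + 2)) + 4926 = 1*(0*(1 + 0) + 2*(-43)) + 4926 = 1*(0*1 - 86) + 4926 = 1*(0 - 86) + 4926 = 1*(-86) + 4926 = -86 + 4926 = 4840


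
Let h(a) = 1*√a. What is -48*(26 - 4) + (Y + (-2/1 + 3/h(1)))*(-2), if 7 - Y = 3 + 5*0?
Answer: -1066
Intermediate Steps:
h(a) = √a
Y = 4 (Y = 7 - (3 + 5*0) = 7 - (3 + 0) = 7 - 1*3 = 7 - 3 = 4)
-48*(26 - 4) + (Y + (-2/1 + 3/h(1)))*(-2) = -48*(26 - 4) + (4 + (-2/1 + 3/(√1)))*(-2) = -48*22 + (4 + (-2*1 + 3/1))*(-2) = -1056 + (4 + (-2 + 3*1))*(-2) = -1056 + (4 + (-2 + 3))*(-2) = -1056 + (4 + 1)*(-2) = -1056 + 5*(-2) = -1056 - 10 = -1066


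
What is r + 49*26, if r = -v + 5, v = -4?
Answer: 1283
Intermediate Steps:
r = 9 (r = -1*(-4) + 5 = 4 + 5 = 9)
r + 49*26 = 9 + 49*26 = 9 + 1274 = 1283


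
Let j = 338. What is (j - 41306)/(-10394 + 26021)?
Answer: -13656/5209 ≈ -2.6216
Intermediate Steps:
(j - 41306)/(-10394 + 26021) = (338 - 41306)/(-10394 + 26021) = -40968/15627 = -40968*1/15627 = -13656/5209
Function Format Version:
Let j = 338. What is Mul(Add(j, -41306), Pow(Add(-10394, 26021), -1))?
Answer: Rational(-13656, 5209) ≈ -2.6216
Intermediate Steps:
Mul(Add(j, -41306), Pow(Add(-10394, 26021), -1)) = Mul(Add(338, -41306), Pow(Add(-10394, 26021), -1)) = Mul(-40968, Pow(15627, -1)) = Mul(-40968, Rational(1, 15627)) = Rational(-13656, 5209)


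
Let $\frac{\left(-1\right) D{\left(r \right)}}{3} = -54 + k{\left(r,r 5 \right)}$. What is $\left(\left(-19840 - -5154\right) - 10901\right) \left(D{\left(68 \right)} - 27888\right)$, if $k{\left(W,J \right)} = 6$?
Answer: $709885728$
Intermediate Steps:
$D{\left(r \right)} = 144$ ($D{\left(r \right)} = - 3 \left(-54 + 6\right) = \left(-3\right) \left(-48\right) = 144$)
$\left(\left(-19840 - -5154\right) - 10901\right) \left(D{\left(68 \right)} - 27888\right) = \left(\left(-19840 - -5154\right) - 10901\right) \left(144 - 27888\right) = \left(\left(-19840 + 5154\right) - 10901\right) \left(-27744\right) = \left(-14686 - 10901\right) \left(-27744\right) = \left(-25587\right) \left(-27744\right) = 709885728$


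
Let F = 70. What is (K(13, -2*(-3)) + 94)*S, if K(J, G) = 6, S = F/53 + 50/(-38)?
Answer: 500/1007 ≈ 0.49652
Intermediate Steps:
S = 5/1007 (S = 70/53 + 50/(-38) = 70*(1/53) + 50*(-1/38) = 70/53 - 25/19 = 5/1007 ≈ 0.0049652)
(K(13, -2*(-3)) + 94)*S = (6 + 94)*(5/1007) = 100*(5/1007) = 500/1007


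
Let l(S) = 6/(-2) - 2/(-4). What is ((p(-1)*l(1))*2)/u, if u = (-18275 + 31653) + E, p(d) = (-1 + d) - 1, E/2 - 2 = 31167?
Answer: 15/75716 ≈ 0.00019811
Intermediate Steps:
l(S) = -5/2 (l(S) = 6*(-½) - 2*(-¼) = -3 + ½ = -5/2)
E = 62338 (E = 4 + 2*31167 = 4 + 62334 = 62338)
p(d) = -2 + d
u = 75716 (u = (-18275 + 31653) + 62338 = 13378 + 62338 = 75716)
((p(-1)*l(1))*2)/u = (((-2 - 1)*(-5/2))*2)/75716 = (-3*(-5/2)*2)*(1/75716) = ((15/2)*2)*(1/75716) = 15*(1/75716) = 15/75716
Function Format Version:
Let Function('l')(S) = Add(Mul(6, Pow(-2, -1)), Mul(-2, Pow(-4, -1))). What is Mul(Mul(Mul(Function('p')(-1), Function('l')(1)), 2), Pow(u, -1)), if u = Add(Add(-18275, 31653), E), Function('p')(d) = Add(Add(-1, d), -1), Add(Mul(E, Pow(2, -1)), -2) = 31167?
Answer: Rational(15, 75716) ≈ 0.00019811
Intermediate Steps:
Function('l')(S) = Rational(-5, 2) (Function('l')(S) = Add(Mul(6, Rational(-1, 2)), Mul(-2, Rational(-1, 4))) = Add(-3, Rational(1, 2)) = Rational(-5, 2))
E = 62338 (E = Add(4, Mul(2, 31167)) = Add(4, 62334) = 62338)
Function('p')(d) = Add(-2, d)
u = 75716 (u = Add(Add(-18275, 31653), 62338) = Add(13378, 62338) = 75716)
Mul(Mul(Mul(Function('p')(-1), Function('l')(1)), 2), Pow(u, -1)) = Mul(Mul(Mul(Add(-2, -1), Rational(-5, 2)), 2), Pow(75716, -1)) = Mul(Mul(Mul(-3, Rational(-5, 2)), 2), Rational(1, 75716)) = Mul(Mul(Rational(15, 2), 2), Rational(1, 75716)) = Mul(15, Rational(1, 75716)) = Rational(15, 75716)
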